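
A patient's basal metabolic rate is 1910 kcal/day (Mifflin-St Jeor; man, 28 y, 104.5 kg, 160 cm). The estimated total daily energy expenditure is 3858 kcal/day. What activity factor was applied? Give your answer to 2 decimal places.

Activity factor = TEE ÷ BMR = 3858 ÷ 1910 = 2.02.

2.02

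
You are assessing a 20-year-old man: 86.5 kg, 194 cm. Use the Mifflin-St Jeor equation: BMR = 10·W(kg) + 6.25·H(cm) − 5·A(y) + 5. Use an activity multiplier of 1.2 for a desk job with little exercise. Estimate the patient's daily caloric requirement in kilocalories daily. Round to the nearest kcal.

Mifflin-St Jeor (male): BMR = 10(86.5) + 6.25(194) − 5(20) + 5 = 865 + 1212.5 − 100 + 5 = 1982.5 kcal/day.
TEE = BMR × activity factor = 1982.5 × 1.2 = 2379 kcal/day.

2379 kilocalories daily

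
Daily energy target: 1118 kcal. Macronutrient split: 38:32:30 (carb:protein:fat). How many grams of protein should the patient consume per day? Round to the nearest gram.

Protein energy = 32% × 1118 = 357.76 kcal.
At 4 kcal/g: 357.76 ÷ 4 = 89.44 g.

89 g/day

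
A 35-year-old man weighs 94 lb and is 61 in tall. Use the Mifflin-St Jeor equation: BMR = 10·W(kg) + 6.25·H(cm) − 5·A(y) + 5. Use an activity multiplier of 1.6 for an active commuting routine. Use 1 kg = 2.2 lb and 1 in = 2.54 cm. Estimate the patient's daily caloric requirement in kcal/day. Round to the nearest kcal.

Convert to metric: weight = 94 ÷ 2.2 = 42.7273 kg; height = 61 × 2.54 = 154.94 cm.
Mifflin-St Jeor (male): BMR = 10(42.7273) + 6.25(154.94) − 5(35) + 5 = 427.2727 + 968.375 − 175 + 5 = 1225.6477 kcal/day.
TEE = BMR × activity factor = 1225.6477 × 1.6 = 1961.0364 kcal/day.

1961 kcal/day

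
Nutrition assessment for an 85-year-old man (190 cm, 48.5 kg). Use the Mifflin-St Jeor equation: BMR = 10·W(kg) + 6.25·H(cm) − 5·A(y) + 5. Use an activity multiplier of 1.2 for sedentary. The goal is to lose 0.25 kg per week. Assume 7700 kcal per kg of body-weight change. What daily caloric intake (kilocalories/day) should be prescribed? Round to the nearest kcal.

Mifflin-St Jeor (male): BMR = 10(48.5) + 6.25(190) − 5(85) + 5 = 485 + 1187.5 − 425 + 5 = 1252.5 kcal/day.
TEE = 1252.5 × 1.2 = 1503 kcal/day.
Required daily deficit = 0.25 × 7700 ÷ 7 = 275 kcal/day.
Target intake = 1503 − 275 = 1228 kcal/day.

1228 kilocalories/day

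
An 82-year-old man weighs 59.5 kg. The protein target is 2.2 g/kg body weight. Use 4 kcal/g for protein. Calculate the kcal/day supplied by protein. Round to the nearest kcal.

Protein = 2.2 g/kg × 59.5 kg = 130.9 g/day.
Protein energy = 130.9 g × 4 kcal/g = 523.6 kcal/day.

524 kcal/day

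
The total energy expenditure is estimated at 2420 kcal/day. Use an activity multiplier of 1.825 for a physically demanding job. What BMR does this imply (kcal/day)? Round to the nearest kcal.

1326 kcal/day

BMR = TEE ÷ activity factor = 2420 ÷ 1.825 = 1326.0274 kcal/day.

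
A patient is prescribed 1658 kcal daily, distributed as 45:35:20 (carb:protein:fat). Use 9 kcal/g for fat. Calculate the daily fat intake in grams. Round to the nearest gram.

37 g/day

Fat energy = 20% × 1658 = 331.6 kcal.
At 9 kcal/g: 331.6 ÷ 9 = 36.8444 g.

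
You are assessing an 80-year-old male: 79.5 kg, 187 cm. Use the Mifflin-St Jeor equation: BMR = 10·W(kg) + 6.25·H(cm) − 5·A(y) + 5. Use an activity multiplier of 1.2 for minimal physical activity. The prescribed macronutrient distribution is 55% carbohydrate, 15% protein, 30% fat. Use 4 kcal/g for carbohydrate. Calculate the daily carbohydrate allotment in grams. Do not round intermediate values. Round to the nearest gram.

259 g/day

Mifflin-St Jeor (male): BMR = 10(79.5) + 6.25(187) − 5(80) + 5 = 795 + 1168.75 − 400 + 5 = 1568.75 kcal/day.
TEE = 1568.75 × 1.2 = 1882.5 kcal/day.
Carbohydrate energy = 55% × 1882.5 = 1035.375 kcal.
Carbohydrate = 1035.375 ÷ 4 kcal/g = 258.8438 g.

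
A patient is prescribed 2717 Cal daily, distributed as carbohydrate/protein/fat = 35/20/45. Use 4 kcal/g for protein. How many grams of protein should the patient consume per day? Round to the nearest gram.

Protein energy = 20% × 2717 = 543.4 kcal.
At 4 kcal/g: 543.4 ÷ 4 = 135.85 g.

136 g/day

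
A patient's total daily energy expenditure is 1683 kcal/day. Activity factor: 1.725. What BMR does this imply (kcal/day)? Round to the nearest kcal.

976 kcal/day

BMR = TEE ÷ activity factor = 1683 ÷ 1.725 = 975.6522 kcal/day.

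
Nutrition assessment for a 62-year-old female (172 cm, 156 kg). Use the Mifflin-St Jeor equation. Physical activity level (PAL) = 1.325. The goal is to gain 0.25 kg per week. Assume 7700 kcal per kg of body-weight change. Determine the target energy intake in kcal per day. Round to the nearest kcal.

3142 kcal per day

Mifflin-St Jeor (female): BMR = 10(156) + 6.25(172) − 5(62) − 161 = 1560 + 1075 − 310 − 161 = 2164 kcal/day.
TEE = 2164 × 1.325 = 2867.3 kcal/day.
Required daily surplus = 0.25 × 7700 ÷ 7 = 275 kcal/day.
Target intake = 2867.3 + 275 = 3142.3 kcal/day.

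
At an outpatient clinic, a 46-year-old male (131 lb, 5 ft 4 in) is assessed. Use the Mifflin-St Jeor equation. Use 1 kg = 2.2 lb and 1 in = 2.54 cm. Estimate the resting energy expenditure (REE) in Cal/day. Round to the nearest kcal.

Convert to metric: weight = 131 ÷ 2.2 = 59.5455 kg; height = (5×12 + 4) × 2.54 = 64 × 2.54 = 162.56 cm.
Mifflin-St Jeor (male): BMR = 10(59.5455) + 6.25(162.56) − 5(46) + 5 = 595.4545 + 1016 − 230 + 5 = 1386.4545 kcal/day.

1386 Cal/day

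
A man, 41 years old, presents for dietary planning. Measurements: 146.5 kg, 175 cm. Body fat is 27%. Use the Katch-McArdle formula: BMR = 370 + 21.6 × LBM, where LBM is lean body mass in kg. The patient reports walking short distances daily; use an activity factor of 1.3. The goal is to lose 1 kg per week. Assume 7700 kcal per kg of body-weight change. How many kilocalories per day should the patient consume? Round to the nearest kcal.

2384 kilocalories per day

LBM = 146.5 × (1 − 0.27) = 106.945 kg. Katch-McArdle: BMR = 370 + 21.6 × 106.945 = 2680.012 kcal/day.
TEE = 2680.012 × 1.3 = 3484.0156 kcal/day.
Required daily deficit = 1 × 7700 ÷ 7 = 1100 kcal/day.
Target intake = 3484.0156 − 1100 = 2384.0156 kcal/day.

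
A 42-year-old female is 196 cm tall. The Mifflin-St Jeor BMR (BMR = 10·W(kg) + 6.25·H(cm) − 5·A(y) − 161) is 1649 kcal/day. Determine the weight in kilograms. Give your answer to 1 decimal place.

79.5 kg

1649 = 10·W + 6.25(196) − 5(42) − 161
10·W = 1649 − 854 = 795, so W = 79.5 kg.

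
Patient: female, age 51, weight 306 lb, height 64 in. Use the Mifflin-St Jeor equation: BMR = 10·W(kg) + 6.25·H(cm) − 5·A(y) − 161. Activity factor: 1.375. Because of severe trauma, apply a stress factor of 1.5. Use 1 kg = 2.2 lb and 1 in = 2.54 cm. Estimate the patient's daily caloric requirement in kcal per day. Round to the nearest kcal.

Convert to metric: weight = 306 ÷ 2.2 = 139.0909 kg; height = 64 × 2.54 = 162.56 cm.
Mifflin-St Jeor (female): BMR = 10(139.0909) + 6.25(162.56) − 5(51) − 161 = 1390.9091 + 1016 − 255 − 161 = 1990.9091 kcal/day.
TEE = BMR × activity factor = 1990.9091 × 1.375 = 2737.5 kcal/day.
Apply stress factor: 2737.5 × 1.5 = 4106.25 kcal/day.

4106 kcal per day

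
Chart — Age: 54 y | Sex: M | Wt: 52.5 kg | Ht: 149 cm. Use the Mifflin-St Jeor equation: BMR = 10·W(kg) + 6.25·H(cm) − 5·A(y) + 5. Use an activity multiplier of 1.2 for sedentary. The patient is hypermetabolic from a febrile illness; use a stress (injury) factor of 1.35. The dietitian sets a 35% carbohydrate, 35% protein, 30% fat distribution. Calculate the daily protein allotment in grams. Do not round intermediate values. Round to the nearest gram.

169 g/day

Mifflin-St Jeor (male): BMR = 10(52.5) + 6.25(149) − 5(54) + 5 = 525 + 931.25 − 270 + 5 = 1191.25 kcal/day.
TEE = 1191.25 × 1.2 = 1429.5 kcal/day.
With stress factor 1.35: 1429.5 × 1.35 = 1929.825 kcal/day.
Protein energy = 35% × 1929.825 = 675.4388 kcal.
Protein = 675.4388 ÷ 4 kcal/g = 168.8597 g.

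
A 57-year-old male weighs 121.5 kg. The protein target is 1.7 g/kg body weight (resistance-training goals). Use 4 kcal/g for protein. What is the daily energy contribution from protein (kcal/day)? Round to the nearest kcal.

Protein = 1.7 g/kg × 121.5 kg = 206.55 g/day.
Protein energy = 206.55 g × 4 kcal/g = 826.2 kcal/day.

826 kcal/day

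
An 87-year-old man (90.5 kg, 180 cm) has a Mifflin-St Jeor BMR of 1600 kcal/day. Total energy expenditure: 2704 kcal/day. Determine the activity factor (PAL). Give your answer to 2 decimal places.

1.69

Activity factor = TEE ÷ BMR = 2704 ÷ 1600 = 1.69.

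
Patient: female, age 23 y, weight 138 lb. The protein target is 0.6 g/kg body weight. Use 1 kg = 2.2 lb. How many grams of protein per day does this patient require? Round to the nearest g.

Weight in kg = 138 ÷ 2.2 = 62.7273 kg.
Protein = 0.6 g/kg × 62.7273 kg = 37.6364 g/day.

38 g/day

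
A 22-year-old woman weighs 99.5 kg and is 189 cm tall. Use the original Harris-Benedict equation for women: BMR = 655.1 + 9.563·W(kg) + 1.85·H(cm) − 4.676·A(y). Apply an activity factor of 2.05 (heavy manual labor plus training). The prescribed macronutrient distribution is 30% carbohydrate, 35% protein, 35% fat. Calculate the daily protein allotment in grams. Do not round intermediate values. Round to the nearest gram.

332 g/day

Harris-Benedict: BMR = 655.1 + 9.563(99.5) + 1.85(189) − 4.676(22) = 1853.3965 kcal/day.
TEE = 1853.3965 × 2.05 = 3799.4628 kcal/day.
Protein energy = 35% × 3799.4628 = 1329.812 kcal.
Protein = 1329.812 ÷ 4 kcal/g = 332.453 g.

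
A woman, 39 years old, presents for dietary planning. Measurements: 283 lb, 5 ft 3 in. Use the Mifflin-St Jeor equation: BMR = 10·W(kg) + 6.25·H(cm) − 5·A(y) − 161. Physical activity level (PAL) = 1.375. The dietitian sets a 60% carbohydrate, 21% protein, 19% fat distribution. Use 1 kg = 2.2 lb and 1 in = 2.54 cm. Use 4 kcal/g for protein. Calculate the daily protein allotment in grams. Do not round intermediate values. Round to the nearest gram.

Convert to metric: weight = 283 ÷ 2.2 = 128.6364 kg; height = (5×12 + 3) × 2.54 = 63 × 2.54 = 160.02 cm.
Mifflin-St Jeor (female): BMR = 10(128.6364) + 6.25(160.02) − 5(39) − 161 = 1286.3636 + 1000.125 − 195 − 161 = 1930.4886 kcal/day.
TEE = 1930.4886 × 1.375 = 2654.4219 kcal/day.
Protein energy = 21% × 2654.4219 = 557.4286 kcal.
Protein = 557.4286 ÷ 4 kcal/g = 139.3571 g.

139 g/day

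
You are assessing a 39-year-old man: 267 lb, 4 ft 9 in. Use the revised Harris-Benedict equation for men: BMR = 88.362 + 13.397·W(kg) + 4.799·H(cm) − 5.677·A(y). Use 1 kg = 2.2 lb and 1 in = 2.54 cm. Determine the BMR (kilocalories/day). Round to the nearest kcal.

2188 kilocalories/day

Convert to metric: weight = 267 ÷ 2.2 = 121.3636 kg; height = (4×12 + 9) × 2.54 = 57 × 2.54 = 144.78 cm.
Harris-Benedict: BMR = 88.362 + 13.397(121.3636) + 4.799(144.78) − 5.677(39) = 2187.6669 kcal/day.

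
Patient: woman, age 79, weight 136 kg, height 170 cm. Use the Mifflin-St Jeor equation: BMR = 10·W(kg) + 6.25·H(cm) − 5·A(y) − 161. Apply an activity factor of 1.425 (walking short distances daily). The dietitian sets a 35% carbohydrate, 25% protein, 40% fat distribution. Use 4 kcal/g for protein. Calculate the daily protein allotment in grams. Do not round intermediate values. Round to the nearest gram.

166 g/day

Mifflin-St Jeor (female): BMR = 10(136) + 6.25(170) − 5(79) − 161 = 1360 + 1062.5 − 395 − 161 = 1866.5 kcal/day.
TEE = 1866.5 × 1.425 = 2659.7625 kcal/day.
Protein energy = 25% × 2659.7625 = 664.9406 kcal.
Protein = 664.9406 ÷ 4 kcal/g = 166.2352 g.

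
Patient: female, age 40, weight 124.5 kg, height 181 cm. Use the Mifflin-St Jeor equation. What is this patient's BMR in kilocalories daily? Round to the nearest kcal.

Mifflin-St Jeor (female): BMR = 10(124.5) + 6.25(181) − 5(40) − 161 = 1245 + 1131.25 − 200 − 161 = 2015.25 kcal/day.

2015 kilocalories daily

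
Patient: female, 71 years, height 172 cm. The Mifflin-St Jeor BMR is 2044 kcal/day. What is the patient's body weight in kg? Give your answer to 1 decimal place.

2044 = 10·W + 6.25(172) − 5(71) − 161
10·W = 2044 − 559 = 1485, so W = 148.5 kg.

148.5 kg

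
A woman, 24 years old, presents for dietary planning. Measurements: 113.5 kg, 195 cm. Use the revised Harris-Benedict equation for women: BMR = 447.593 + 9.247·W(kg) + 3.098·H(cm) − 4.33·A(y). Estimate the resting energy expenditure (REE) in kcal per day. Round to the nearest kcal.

Harris-Benedict: BMR = 447.593 + 9.247(113.5) + 3.098(195) − 4.33(24) = 1997.3175 kcal/day.

1997 kcal per day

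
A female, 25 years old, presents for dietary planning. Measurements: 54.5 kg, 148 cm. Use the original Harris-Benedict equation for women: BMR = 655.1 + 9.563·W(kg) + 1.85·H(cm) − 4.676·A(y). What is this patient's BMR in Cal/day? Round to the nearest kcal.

1333 Cal/day

Harris-Benedict: BMR = 655.1 + 9.563(54.5) + 1.85(148) − 4.676(25) = 1333.1835 kcal/day.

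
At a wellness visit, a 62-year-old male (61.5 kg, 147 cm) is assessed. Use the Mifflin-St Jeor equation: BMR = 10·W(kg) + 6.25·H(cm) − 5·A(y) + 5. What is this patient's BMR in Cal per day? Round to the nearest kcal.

Mifflin-St Jeor (male): BMR = 10(61.5) + 6.25(147) − 5(62) + 5 = 615 + 918.75 − 310 + 5 = 1228.75 kcal/day.

1229 Cal per day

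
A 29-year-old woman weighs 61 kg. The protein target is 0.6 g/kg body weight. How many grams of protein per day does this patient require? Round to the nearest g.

Protein = 0.6 g/kg × 61 kg = 36.6 g/day.

37 g/day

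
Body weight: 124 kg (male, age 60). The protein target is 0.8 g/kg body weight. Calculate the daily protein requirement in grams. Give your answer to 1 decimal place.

99.2 g/day

Protein = 0.8 g/kg × 124 kg = 99.2 g/day.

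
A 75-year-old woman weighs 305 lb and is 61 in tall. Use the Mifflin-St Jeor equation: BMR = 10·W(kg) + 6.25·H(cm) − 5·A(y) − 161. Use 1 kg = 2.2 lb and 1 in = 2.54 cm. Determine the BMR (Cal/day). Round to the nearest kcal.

1819 Cal/day

Convert to metric: weight = 305 ÷ 2.2 = 138.6364 kg; height = 61 × 2.54 = 154.94 cm.
Mifflin-St Jeor (female): BMR = 10(138.6364) + 6.25(154.94) − 5(75) − 161 = 1386.3636 + 968.375 − 375 − 161 = 1818.7386 kcal/day.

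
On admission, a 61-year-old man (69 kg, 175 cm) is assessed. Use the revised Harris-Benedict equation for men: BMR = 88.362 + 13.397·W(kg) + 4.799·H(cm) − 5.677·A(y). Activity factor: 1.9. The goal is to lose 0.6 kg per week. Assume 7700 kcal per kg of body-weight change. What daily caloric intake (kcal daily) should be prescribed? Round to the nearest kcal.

2202 kcal daily

Harris-Benedict: BMR = 88.362 + 13.397(69) + 4.799(175) − 5.677(61) = 1506.283 kcal/day.
TEE = 1506.283 × 1.9 = 2861.9377 kcal/day.
Required daily deficit = 0.6 × 7700 ÷ 7 = 660 kcal/day.
Target intake = 2861.9377 − 660 = 2201.9377 kcal/day.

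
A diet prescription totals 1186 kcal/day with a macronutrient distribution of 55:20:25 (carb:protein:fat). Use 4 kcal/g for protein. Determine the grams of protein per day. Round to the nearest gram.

59 g/day

Protein energy = 20% × 1186 = 237.2 kcal.
At 4 kcal/g: 237.2 ÷ 4 = 59.3 g.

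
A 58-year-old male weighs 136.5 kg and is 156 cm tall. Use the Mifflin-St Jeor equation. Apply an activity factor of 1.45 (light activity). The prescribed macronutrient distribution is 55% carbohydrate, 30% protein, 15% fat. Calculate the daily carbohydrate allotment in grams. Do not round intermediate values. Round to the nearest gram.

Mifflin-St Jeor (male): BMR = 10(136.5) + 6.25(156) − 5(58) + 5 = 1365 + 975 − 290 + 5 = 2055 kcal/day.
TEE = 2055 × 1.45 = 2979.75 kcal/day.
Carbohydrate energy = 55% × 2979.75 = 1638.8625 kcal.
Carbohydrate = 1638.8625 ÷ 4 kcal/g = 409.7156 g.

410 g/day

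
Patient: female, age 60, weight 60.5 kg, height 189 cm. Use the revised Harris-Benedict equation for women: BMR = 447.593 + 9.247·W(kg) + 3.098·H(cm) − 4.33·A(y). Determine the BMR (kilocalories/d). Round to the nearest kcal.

Harris-Benedict: BMR = 447.593 + 9.247(60.5) + 3.098(189) − 4.33(60) = 1332.7585 kcal/day.

1333 kilocalories/d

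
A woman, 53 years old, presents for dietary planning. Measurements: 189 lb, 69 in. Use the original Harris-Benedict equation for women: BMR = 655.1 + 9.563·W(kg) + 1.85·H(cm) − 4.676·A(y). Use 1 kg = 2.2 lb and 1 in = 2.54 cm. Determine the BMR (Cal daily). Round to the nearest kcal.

1553 Cal daily

Convert to metric: weight = 189 ÷ 2.2 = 85.9091 kg; height = 69 × 2.54 = 175.26 cm.
Harris-Benedict: BMR = 655.1 + 9.563(85.9091) + 1.85(175.26) − 4.676(53) = 1553.0516 kcal/day.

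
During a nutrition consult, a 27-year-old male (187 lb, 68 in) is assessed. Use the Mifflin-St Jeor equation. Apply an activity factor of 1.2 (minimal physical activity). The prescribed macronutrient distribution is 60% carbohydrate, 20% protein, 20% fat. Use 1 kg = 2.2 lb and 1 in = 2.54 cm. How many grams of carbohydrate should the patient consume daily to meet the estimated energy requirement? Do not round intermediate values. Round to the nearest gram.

324 g/day

Convert to metric: weight = 187 ÷ 2.2 = 85 kg; height = 68 × 2.54 = 172.72 cm.
Mifflin-St Jeor (male): BMR = 10(85) + 6.25(172.72) − 5(27) + 5 = 850 + 1079.5 − 135 + 5 = 1799.5 kcal/day.
TEE = 1799.5 × 1.2 = 2159.4 kcal/day.
Carbohydrate energy = 60% × 2159.4 = 1295.64 kcal.
Carbohydrate = 1295.64 ÷ 4 kcal/g = 323.91 g.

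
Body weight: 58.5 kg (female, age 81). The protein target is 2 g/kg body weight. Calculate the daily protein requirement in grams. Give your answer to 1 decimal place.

117.0 g/day

Protein = 2 g/kg × 58.5 kg = 117 g/day.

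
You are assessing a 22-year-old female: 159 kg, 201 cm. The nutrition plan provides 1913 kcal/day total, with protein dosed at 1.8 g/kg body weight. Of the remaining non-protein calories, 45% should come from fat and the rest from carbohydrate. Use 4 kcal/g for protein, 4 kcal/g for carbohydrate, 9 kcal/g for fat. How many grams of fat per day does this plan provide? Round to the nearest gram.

38 g/day

Protein = 1.8 × 159 = 286.2 g → 286.2 × 4 = 1144.8 kcal.
Non-protein calories = 1913 − 1144.8 = 768.2 kcal.
Fat: 45% × 768.2 = 345.69 kcal; carbohydrate: 422.51 kcal.
Fat: 345.69 kcal ÷ 9 kcal/g = 38.41 g.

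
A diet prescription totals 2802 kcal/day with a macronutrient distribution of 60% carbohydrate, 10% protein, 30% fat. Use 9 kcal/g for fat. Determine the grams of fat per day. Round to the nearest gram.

Fat energy = 30% × 2802 = 840.6 kcal.
At 9 kcal/g: 840.6 ÷ 9 = 93.4 g.

93 g/day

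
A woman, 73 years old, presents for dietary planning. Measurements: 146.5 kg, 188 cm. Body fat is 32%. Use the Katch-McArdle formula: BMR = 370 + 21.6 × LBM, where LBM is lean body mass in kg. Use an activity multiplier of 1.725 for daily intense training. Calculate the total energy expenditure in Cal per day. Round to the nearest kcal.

LBM = 146.5 × (1 − 0.32) = 99.62 kg. Katch-McArdle: BMR = 370 + 21.6 × 99.62 = 2521.792 kcal/day.
TEE = BMR × activity factor = 2521.792 × 1.725 = 4350.0912 kcal/day.

4350 Cal per day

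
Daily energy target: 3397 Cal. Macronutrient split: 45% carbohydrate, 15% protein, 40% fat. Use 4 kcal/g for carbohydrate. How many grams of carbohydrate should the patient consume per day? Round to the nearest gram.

Carbohydrate energy = 45% × 3397 = 1528.65 kcal.
At 4 kcal/g: 1528.65 ÷ 4 = 382.1625 g.

382 g/day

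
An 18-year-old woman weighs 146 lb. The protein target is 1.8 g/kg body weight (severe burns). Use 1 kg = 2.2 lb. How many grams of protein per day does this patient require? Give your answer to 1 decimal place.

Weight in kg = 146 ÷ 2.2 = 66.3636 kg.
Protein = 1.8 g/kg × 66.3636 kg = 119.4545 g/day.

119.5 g/day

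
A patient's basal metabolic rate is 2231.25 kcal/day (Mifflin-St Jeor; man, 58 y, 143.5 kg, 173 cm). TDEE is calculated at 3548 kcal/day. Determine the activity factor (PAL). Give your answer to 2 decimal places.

1.59

Activity factor = TEE ÷ BMR = 3548 ÷ 2231.25 = 1.59.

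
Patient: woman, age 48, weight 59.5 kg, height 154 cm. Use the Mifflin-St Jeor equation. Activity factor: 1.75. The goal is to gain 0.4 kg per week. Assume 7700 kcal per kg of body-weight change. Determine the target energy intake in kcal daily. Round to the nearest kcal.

Mifflin-St Jeor (female): BMR = 10(59.5) + 6.25(154) − 5(48) − 161 = 595 + 962.5 − 240 − 161 = 1156.5 kcal/day.
TEE = 1156.5 × 1.75 = 2023.875 kcal/day.
Required daily surplus = 0.4 × 7700 ÷ 7 = 440 kcal/day.
Target intake = 2023.875 + 440 = 2463.875 kcal/day.

2464 kcal daily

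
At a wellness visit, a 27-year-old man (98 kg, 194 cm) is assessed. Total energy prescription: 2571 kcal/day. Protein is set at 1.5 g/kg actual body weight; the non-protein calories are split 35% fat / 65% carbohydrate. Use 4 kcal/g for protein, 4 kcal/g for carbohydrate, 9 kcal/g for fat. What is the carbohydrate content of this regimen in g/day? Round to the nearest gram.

322 g/day

Protein = 1.5 × 98 = 147 g → 147 × 4 = 588 kcal.
Non-protein calories = 2571 − 588 = 1983 kcal.
Fat: 35% × 1983 = 694.05 kcal; carbohydrate: 1288.95 kcal.
Carbohydrate: 1288.95 kcal ÷ 4 kcal/g = 322.2375 g.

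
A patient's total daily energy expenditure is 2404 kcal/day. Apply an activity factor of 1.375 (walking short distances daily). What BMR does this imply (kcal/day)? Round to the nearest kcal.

BMR = TEE ÷ activity factor = 2404 ÷ 1.375 = 1748.3636 kcal/day.

1748 kcal/day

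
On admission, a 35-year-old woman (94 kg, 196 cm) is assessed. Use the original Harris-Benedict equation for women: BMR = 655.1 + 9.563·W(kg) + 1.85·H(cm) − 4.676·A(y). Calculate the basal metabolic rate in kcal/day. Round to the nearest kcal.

Harris-Benedict: BMR = 655.1 + 9.563(94) + 1.85(196) − 4.676(35) = 1752.962 kcal/day.

1753 kcal/day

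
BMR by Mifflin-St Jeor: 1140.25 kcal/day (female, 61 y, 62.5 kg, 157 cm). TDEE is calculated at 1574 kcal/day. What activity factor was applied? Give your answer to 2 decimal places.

1.38

Activity factor = TEE ÷ BMR = 1574 ÷ 1140.25 = 1.38.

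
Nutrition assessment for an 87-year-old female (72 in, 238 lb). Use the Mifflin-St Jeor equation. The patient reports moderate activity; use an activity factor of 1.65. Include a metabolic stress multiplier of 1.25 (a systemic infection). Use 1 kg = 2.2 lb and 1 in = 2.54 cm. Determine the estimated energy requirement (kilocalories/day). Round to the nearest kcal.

Convert to metric: weight = 238 ÷ 2.2 = 108.1818 kg; height = 72 × 2.54 = 182.88 cm.
Mifflin-St Jeor (female): BMR = 10(108.1818) + 6.25(182.88) − 5(87) − 161 = 1081.8182 + 1143 − 435 − 161 = 1628.8182 kcal/day.
TEE = BMR × activity factor = 1628.8182 × 1.65 = 2687.55 kcal/day.
Apply stress factor: 2687.55 × 1.25 = 3359.4375 kcal/day.

3359 kilocalories/day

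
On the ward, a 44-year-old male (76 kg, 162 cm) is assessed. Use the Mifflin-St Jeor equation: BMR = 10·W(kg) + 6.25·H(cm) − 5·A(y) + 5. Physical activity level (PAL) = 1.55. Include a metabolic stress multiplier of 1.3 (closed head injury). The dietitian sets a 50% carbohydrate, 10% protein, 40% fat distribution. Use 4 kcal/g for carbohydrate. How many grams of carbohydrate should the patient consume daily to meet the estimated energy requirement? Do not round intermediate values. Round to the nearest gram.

Mifflin-St Jeor (male): BMR = 10(76) + 6.25(162) − 5(44) + 5 = 760 + 1012.5 − 220 + 5 = 1557.5 kcal/day.
TEE = 1557.5 × 1.55 = 2414.125 kcal/day.
With stress factor 1.3: 2414.125 × 1.3 = 3138.3625 kcal/day.
Carbohydrate energy = 50% × 3138.3625 = 1569.1813 kcal.
Carbohydrate = 1569.1813 ÷ 4 kcal/g = 392.2953 g.

392 g/day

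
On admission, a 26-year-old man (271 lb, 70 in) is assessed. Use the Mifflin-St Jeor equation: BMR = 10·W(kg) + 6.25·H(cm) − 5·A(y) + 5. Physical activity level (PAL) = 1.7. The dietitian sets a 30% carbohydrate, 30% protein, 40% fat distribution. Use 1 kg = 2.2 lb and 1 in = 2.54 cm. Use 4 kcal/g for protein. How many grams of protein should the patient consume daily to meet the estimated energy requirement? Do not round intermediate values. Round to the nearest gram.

Convert to metric: weight = 271 ÷ 2.2 = 123.1818 kg; height = 70 × 2.54 = 177.8 cm.
Mifflin-St Jeor (male): BMR = 10(123.1818) + 6.25(177.8) − 5(26) + 5 = 1231.8182 + 1111.25 − 130 + 5 = 2218.0682 kcal/day.
TEE = 2218.0682 × 1.7 = 3770.7159 kcal/day.
Protein energy = 30% × 3770.7159 = 1131.2148 kcal.
Protein = 1131.2148 ÷ 4 kcal/g = 282.8037 g.

283 g/day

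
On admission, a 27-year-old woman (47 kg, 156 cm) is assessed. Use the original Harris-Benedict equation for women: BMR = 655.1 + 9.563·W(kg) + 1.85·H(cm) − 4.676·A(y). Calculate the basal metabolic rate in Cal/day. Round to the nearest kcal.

Harris-Benedict: BMR = 655.1 + 9.563(47) + 1.85(156) − 4.676(27) = 1266.909 kcal/day.

1267 Cal/day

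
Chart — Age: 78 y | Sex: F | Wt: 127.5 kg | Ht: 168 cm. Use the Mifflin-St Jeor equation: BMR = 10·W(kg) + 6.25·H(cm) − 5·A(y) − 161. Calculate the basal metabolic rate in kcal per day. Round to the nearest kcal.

Mifflin-St Jeor (female): BMR = 10(127.5) + 6.25(168) − 5(78) − 161 = 1275 + 1050 − 390 − 161 = 1774 kcal/day.

1774 kcal per day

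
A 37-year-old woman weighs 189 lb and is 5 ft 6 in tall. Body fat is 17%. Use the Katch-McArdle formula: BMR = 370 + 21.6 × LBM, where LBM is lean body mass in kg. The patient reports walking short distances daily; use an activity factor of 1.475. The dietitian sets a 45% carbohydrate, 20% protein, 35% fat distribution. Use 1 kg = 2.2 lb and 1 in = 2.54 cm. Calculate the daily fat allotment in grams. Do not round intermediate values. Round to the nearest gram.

Convert to metric: weight = 189 ÷ 2.2 = 85.9091 kg; height = (5×12 + 6) × 2.54 = 66 × 2.54 = 167.64 cm.
LBM = 85.9091 × (1 − 0.17) = 71.3045 kg. Katch-McArdle: BMR = 370 + 21.6 × 71.3045 = 1910.1782 kcal/day.
TEE = 1910.1782 × 1.475 = 2817.5128 kcal/day.
Fat energy = 35% × 2817.5128 = 986.1295 kcal.
Fat = 986.1295 ÷ 9 kcal/g = 109.5699 g.

110 g/day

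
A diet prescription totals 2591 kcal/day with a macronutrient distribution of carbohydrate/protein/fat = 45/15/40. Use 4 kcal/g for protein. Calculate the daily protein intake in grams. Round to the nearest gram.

Protein energy = 15% × 2591 = 388.65 kcal.
At 4 kcal/g: 388.65 ÷ 4 = 97.1625 g.

97 g/day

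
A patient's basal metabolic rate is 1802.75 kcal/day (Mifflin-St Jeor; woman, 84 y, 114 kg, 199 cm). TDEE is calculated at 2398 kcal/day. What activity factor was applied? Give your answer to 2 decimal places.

1.33

Activity factor = TEE ÷ BMR = 2398 ÷ 1802.75 = 1.33.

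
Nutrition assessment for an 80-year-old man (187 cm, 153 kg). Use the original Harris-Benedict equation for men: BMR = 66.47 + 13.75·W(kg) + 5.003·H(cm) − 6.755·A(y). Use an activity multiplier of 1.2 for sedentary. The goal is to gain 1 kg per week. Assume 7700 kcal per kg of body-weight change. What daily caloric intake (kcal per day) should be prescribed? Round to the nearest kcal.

4178 kcal per day

Harris-Benedict: BMR = 66.47 + 13.75(153) + 5.003(187) − 6.755(80) = 2565.381 kcal/day.
TEE = 2565.381 × 1.2 = 3078.4572 kcal/day.
Required daily surplus = 1 × 7700 ÷ 7 = 1100 kcal/day.
Target intake = 3078.4572 + 1100 = 4178.4572 kcal/day.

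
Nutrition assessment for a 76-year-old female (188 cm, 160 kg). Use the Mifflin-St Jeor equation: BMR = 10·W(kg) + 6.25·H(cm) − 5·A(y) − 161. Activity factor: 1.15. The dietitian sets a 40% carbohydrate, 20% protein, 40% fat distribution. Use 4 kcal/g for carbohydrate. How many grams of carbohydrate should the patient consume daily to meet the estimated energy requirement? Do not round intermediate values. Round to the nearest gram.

257 g/day

Mifflin-St Jeor (female): BMR = 10(160) + 6.25(188) − 5(76) − 161 = 1600 + 1175 − 380 − 161 = 2234 kcal/day.
TEE = 2234 × 1.15 = 2569.1 kcal/day.
Carbohydrate energy = 40% × 2569.1 = 1027.64 kcal.
Carbohydrate = 1027.64 ÷ 4 kcal/g = 256.91 g.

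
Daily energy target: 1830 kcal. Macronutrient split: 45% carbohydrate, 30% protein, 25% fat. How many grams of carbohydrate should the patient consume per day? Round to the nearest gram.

Carbohydrate energy = 45% × 1830 = 823.5 kcal.
At 4 kcal/g: 823.5 ÷ 4 = 205.875 g.

206 g/day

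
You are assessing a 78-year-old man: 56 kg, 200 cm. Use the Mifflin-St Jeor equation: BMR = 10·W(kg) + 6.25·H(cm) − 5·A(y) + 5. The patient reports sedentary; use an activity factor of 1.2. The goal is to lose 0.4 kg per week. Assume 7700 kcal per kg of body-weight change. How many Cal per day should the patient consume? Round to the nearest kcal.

1270 Cal per day

Mifflin-St Jeor (male): BMR = 10(56) + 6.25(200) − 5(78) + 5 = 560 + 1250 − 390 + 5 = 1425 kcal/day.
TEE = 1425 × 1.2 = 1710 kcal/day.
Required daily deficit = 0.4 × 7700 ÷ 7 = 440 kcal/day.
Target intake = 1710 − 440 = 1270 kcal/day.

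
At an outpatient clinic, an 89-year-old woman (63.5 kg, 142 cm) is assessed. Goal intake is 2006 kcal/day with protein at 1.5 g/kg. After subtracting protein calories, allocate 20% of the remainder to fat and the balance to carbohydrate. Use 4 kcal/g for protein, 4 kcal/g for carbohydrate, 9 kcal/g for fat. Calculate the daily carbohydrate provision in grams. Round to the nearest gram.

325 g/day

Protein = 1.5 × 63.5 = 95.25 g → 95.25 × 4 = 381 kcal.
Non-protein calories = 2006 − 381 = 1625 kcal.
Fat: 20% × 1625 = 325 kcal; carbohydrate: 1300 kcal.
Carbohydrate: 1300 kcal ÷ 4 kcal/g = 325 g.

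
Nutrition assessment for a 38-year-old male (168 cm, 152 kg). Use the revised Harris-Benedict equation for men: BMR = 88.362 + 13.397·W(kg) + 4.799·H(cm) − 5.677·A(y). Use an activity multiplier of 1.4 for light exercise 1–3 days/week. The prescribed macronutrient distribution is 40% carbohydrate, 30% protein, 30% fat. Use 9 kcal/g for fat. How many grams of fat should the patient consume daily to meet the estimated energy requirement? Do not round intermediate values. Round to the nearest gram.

127 g/day

Harris-Benedict: BMR = 88.362 + 13.397(152) + 4.799(168) − 5.677(38) = 2715.212 kcal/day.
TEE = 2715.212 × 1.4 = 3801.2968 kcal/day.
Fat energy = 30% × 3801.2968 = 1140.389 kcal.
Fat = 1140.389 ÷ 9 kcal/g = 126.7099 g.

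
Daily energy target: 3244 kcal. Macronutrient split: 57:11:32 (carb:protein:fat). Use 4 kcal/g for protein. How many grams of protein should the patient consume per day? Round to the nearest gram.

Protein energy = 11% × 3244 = 356.84 kcal.
At 4 kcal/g: 356.84 ÷ 4 = 89.21 g.

89 g/day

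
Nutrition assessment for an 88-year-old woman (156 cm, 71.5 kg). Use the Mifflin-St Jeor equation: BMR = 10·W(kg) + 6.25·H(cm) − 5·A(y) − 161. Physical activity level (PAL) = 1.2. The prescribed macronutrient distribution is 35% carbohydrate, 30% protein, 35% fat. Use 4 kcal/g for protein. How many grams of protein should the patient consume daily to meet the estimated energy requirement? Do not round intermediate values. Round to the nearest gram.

Mifflin-St Jeor (female): BMR = 10(71.5) + 6.25(156) − 5(88) − 161 = 715 + 975 − 440 − 161 = 1089 kcal/day.
TEE = 1089 × 1.2 = 1306.8 kcal/day.
Protein energy = 30% × 1306.8 = 392.04 kcal.
Protein = 392.04 ÷ 4 kcal/g = 98.01 g.

98 g/day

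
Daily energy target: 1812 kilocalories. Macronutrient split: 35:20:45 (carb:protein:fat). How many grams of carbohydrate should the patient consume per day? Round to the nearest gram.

159 g/day

Carbohydrate energy = 35% × 1812 = 634.2 kcal.
At 4 kcal/g: 634.2 ÷ 4 = 158.55 g.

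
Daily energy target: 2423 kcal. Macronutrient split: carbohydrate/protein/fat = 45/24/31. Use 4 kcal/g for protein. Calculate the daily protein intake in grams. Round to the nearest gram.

145 g/day

Protein energy = 24% × 2423 = 581.52 kcal.
At 4 kcal/g: 581.52 ÷ 4 = 145.38 g.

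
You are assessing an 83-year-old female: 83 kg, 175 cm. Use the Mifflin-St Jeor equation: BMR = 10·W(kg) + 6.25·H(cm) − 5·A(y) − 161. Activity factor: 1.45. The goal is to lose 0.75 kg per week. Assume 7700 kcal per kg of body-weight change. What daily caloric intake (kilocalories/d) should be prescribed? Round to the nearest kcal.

1129 kilocalories/d

Mifflin-St Jeor (female): BMR = 10(83) + 6.25(175) − 5(83) − 161 = 830 + 1093.75 − 415 − 161 = 1347.75 kcal/day.
TEE = 1347.75 × 1.45 = 1954.2375 kcal/day.
Required daily deficit = 0.75 × 7700 ÷ 7 = 825 kcal/day.
Target intake = 1954.2375 − 825 = 1129.2375 kcal/day.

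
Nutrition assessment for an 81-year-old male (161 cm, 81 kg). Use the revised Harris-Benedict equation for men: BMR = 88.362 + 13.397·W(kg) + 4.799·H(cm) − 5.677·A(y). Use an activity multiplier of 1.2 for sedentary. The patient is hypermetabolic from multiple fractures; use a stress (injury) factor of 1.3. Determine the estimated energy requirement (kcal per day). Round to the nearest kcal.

Harris-Benedict: BMR = 88.362 + 13.397(81) + 4.799(161) − 5.677(81) = 1486.321 kcal/day.
TEE = BMR × activity factor = 1486.321 × 1.2 = 1783.5852 kcal/day.
Apply stress factor: 1783.5852 × 1.3 = 2318.6608 kcal/day.

2319 kcal per day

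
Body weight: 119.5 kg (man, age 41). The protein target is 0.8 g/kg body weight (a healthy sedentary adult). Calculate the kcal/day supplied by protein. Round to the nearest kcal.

382 kcal/day

Protein = 0.8 g/kg × 119.5 kg = 95.6 g/day.
Protein energy = 95.6 g × 4 kcal/g = 382.4 kcal/day.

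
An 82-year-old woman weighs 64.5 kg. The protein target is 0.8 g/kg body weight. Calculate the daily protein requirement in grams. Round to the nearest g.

52 g/day

Protein = 0.8 g/kg × 64.5 kg = 51.6 g/day.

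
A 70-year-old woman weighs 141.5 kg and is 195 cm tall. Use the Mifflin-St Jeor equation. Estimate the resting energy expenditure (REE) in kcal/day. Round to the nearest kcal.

2123 kcal/day

Mifflin-St Jeor (female): BMR = 10(141.5) + 6.25(195) − 5(70) − 161 = 1415 + 1218.75 − 350 − 161 = 2122.75 kcal/day.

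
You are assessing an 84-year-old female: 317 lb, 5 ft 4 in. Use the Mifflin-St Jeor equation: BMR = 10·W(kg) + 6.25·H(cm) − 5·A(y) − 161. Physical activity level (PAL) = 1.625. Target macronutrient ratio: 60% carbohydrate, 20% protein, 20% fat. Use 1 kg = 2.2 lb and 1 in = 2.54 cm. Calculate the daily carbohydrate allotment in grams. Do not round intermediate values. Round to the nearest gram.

457 g/day

Convert to metric: weight = 317 ÷ 2.2 = 144.0909 kg; height = (5×12 + 4) × 2.54 = 64 × 2.54 = 162.56 cm.
Mifflin-St Jeor (female): BMR = 10(144.0909) + 6.25(162.56) − 5(84) − 161 = 1440.9091 + 1016 − 420 − 161 = 1875.9091 kcal/day.
TEE = 1875.9091 × 1.625 = 3048.3523 kcal/day.
Carbohydrate energy = 60% × 3048.3523 = 1829.0114 kcal.
Carbohydrate = 1829.0114 ÷ 4 kcal/g = 457.2528 g.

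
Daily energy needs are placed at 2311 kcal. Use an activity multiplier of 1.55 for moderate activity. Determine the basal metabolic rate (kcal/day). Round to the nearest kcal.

BMR = TEE ÷ activity factor = 2311 ÷ 1.55 = 1490.9677 kcal/day.

1491 kcal/day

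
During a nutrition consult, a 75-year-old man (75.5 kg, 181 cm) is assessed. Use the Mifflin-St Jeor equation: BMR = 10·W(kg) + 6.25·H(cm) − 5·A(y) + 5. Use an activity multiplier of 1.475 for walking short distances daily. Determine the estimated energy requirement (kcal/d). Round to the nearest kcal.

Mifflin-St Jeor (male): BMR = 10(75.5) + 6.25(181) − 5(75) + 5 = 755 + 1131.25 − 375 + 5 = 1516.25 kcal/day.
TEE = BMR × activity factor = 1516.25 × 1.475 = 2236.4688 kcal/day.

2236 kcal/d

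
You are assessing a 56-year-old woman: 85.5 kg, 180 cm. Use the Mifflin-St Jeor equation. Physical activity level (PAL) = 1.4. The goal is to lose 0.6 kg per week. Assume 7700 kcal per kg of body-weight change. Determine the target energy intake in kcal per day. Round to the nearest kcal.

1495 kcal per day

Mifflin-St Jeor (female): BMR = 10(85.5) + 6.25(180) − 5(56) − 161 = 855 + 1125 − 280 − 161 = 1539 kcal/day.
TEE = 1539 × 1.4 = 2154.6 kcal/day.
Required daily deficit = 0.6 × 7700 ÷ 7 = 660 kcal/day.
Target intake = 2154.6 − 660 = 1494.6 kcal/day.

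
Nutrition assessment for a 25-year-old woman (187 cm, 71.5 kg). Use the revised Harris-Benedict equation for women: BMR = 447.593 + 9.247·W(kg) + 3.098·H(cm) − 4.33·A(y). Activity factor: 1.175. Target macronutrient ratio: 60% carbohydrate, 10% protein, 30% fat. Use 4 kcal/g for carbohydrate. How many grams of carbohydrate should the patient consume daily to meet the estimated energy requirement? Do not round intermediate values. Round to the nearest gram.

278 g/day

Harris-Benedict: BMR = 447.593 + 9.247(71.5) + 3.098(187) − 4.33(25) = 1579.8295 kcal/day.
TEE = 1579.8295 × 1.175 = 1856.2997 kcal/day.
Carbohydrate energy = 60% × 1856.2997 = 1113.7798 kcal.
Carbohydrate = 1113.7798 ÷ 4 kcal/g = 278.4449 g.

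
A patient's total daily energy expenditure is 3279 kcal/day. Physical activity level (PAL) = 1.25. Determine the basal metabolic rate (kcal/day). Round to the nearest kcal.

BMR = TEE ÷ activity factor = 3279 ÷ 1.25 = 2623.2 kcal/day.

2623 kcal/day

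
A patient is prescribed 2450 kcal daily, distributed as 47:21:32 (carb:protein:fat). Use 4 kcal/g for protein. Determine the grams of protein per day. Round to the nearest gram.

Protein energy = 21% × 2450 = 514.5 kcal.
At 4 kcal/g: 514.5 ÷ 4 = 128.625 g.

129 g/day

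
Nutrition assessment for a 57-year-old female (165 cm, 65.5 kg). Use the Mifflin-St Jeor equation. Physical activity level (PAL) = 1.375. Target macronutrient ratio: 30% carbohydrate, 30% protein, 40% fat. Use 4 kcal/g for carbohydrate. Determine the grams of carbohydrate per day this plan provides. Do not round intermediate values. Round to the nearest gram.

Mifflin-St Jeor (female): BMR = 10(65.5) + 6.25(165) − 5(57) − 161 = 655 + 1031.25 − 285 − 161 = 1240.25 kcal/day.
TEE = 1240.25 × 1.375 = 1705.3438 kcal/day.
Carbohydrate energy = 30% × 1705.3438 = 511.6031 kcal.
Carbohydrate = 511.6031 ÷ 4 kcal/g = 127.9008 g.

128 g/day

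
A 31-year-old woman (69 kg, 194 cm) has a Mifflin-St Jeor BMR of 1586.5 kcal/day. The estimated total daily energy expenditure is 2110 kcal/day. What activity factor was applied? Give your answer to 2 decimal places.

1.33

Activity factor = TEE ÷ BMR = 2110 ÷ 1586.5 = 1.33.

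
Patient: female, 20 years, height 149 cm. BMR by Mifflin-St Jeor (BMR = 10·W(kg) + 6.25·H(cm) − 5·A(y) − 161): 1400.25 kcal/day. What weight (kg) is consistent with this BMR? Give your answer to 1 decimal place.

73.0 kg

1400.25 = 10·W + 6.25(149) − 5(20) − 161
10·W = 1400.25 − 670.25 = 730, so W = 73 kg.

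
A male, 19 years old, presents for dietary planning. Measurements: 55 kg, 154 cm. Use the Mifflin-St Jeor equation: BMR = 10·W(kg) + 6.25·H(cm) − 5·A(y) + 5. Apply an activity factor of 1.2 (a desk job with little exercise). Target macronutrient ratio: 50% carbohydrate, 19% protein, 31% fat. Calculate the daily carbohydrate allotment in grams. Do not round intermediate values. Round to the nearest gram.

Mifflin-St Jeor (male): BMR = 10(55) + 6.25(154) − 5(19) + 5 = 550 + 962.5 − 95 + 5 = 1422.5 kcal/day.
TEE = 1422.5 × 1.2 = 1707 kcal/day.
Carbohydrate energy = 50% × 1707 = 853.5 kcal.
Carbohydrate = 853.5 ÷ 4 kcal/g = 213.375 g.

213 g/day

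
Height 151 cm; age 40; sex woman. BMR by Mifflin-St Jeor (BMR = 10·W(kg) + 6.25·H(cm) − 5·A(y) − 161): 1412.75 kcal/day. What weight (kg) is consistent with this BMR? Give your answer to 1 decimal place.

83.0 kg

1412.75 = 10·W + 6.25(151) − 5(40) − 161
10·W = 1412.75 − 582.75 = 830, so W = 83 kg.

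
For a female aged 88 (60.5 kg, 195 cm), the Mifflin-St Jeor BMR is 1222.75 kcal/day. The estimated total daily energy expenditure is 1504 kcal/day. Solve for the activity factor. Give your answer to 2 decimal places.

1.23

Activity factor = TEE ÷ BMR = 1504 ÷ 1222.75 = 1.23.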